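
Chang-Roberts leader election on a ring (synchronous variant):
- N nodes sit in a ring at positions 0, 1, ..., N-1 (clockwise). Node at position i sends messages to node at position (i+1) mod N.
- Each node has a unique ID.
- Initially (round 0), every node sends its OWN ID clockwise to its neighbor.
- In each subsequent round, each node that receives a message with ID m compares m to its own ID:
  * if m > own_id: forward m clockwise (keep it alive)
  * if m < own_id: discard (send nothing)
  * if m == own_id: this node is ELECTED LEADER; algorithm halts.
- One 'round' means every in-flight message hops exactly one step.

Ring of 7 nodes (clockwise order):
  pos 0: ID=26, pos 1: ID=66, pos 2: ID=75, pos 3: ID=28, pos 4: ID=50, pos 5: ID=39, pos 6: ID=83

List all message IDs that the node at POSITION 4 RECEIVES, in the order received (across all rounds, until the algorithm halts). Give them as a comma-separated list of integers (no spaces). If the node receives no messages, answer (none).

Round 1: pos1(id66) recv 26: drop; pos2(id75) recv 66: drop; pos3(id28) recv 75: fwd; pos4(id50) recv 28: drop; pos5(id39) recv 50: fwd; pos6(id83) recv 39: drop; pos0(id26) recv 83: fwd
Round 2: pos4(id50) recv 75: fwd; pos6(id83) recv 50: drop; pos1(id66) recv 83: fwd
Round 3: pos5(id39) recv 75: fwd; pos2(id75) recv 83: fwd
Round 4: pos6(id83) recv 75: drop; pos3(id28) recv 83: fwd
Round 5: pos4(id50) recv 83: fwd
Round 6: pos5(id39) recv 83: fwd
Round 7: pos6(id83) recv 83: ELECTED

Answer: 28,75,83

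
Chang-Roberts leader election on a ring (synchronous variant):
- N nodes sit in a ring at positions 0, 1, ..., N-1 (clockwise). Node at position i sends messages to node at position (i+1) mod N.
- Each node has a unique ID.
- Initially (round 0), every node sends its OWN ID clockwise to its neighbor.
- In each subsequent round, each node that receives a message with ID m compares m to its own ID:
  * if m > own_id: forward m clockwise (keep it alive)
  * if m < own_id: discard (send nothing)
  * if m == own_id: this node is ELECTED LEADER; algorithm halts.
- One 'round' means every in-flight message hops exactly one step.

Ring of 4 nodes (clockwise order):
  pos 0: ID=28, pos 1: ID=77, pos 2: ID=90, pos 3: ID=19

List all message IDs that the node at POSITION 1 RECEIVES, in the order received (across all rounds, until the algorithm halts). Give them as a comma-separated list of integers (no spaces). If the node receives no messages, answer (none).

Answer: 28,90

Derivation:
Round 1: pos1(id77) recv 28: drop; pos2(id90) recv 77: drop; pos3(id19) recv 90: fwd; pos0(id28) recv 19: drop
Round 2: pos0(id28) recv 90: fwd
Round 3: pos1(id77) recv 90: fwd
Round 4: pos2(id90) recv 90: ELECTED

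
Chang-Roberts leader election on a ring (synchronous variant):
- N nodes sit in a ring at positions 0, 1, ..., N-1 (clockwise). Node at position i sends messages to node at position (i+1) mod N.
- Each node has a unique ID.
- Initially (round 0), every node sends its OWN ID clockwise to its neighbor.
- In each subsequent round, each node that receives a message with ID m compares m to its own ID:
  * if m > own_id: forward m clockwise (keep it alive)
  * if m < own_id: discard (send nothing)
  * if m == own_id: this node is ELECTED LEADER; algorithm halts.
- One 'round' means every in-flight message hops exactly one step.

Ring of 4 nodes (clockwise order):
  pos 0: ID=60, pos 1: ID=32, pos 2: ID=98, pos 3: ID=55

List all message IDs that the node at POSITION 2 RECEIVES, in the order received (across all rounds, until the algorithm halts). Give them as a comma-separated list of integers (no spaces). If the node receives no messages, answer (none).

Answer: 32,60,98

Derivation:
Round 1: pos1(id32) recv 60: fwd; pos2(id98) recv 32: drop; pos3(id55) recv 98: fwd; pos0(id60) recv 55: drop
Round 2: pos2(id98) recv 60: drop; pos0(id60) recv 98: fwd
Round 3: pos1(id32) recv 98: fwd
Round 4: pos2(id98) recv 98: ELECTED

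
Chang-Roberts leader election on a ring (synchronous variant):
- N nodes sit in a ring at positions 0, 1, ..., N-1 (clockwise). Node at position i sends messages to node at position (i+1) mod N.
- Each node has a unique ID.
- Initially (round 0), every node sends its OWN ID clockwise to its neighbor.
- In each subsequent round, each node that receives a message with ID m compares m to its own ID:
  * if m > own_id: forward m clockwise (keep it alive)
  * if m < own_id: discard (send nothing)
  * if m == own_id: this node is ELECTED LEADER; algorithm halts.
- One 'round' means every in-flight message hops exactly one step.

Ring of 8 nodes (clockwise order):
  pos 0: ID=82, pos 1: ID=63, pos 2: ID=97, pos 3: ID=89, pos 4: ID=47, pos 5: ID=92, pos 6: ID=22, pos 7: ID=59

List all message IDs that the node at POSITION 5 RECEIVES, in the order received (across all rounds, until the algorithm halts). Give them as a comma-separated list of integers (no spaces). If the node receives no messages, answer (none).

Answer: 47,89,97

Derivation:
Round 1: pos1(id63) recv 82: fwd; pos2(id97) recv 63: drop; pos3(id89) recv 97: fwd; pos4(id47) recv 89: fwd; pos5(id92) recv 47: drop; pos6(id22) recv 92: fwd; pos7(id59) recv 22: drop; pos0(id82) recv 59: drop
Round 2: pos2(id97) recv 82: drop; pos4(id47) recv 97: fwd; pos5(id92) recv 89: drop; pos7(id59) recv 92: fwd
Round 3: pos5(id92) recv 97: fwd; pos0(id82) recv 92: fwd
Round 4: pos6(id22) recv 97: fwd; pos1(id63) recv 92: fwd
Round 5: pos7(id59) recv 97: fwd; pos2(id97) recv 92: drop
Round 6: pos0(id82) recv 97: fwd
Round 7: pos1(id63) recv 97: fwd
Round 8: pos2(id97) recv 97: ELECTED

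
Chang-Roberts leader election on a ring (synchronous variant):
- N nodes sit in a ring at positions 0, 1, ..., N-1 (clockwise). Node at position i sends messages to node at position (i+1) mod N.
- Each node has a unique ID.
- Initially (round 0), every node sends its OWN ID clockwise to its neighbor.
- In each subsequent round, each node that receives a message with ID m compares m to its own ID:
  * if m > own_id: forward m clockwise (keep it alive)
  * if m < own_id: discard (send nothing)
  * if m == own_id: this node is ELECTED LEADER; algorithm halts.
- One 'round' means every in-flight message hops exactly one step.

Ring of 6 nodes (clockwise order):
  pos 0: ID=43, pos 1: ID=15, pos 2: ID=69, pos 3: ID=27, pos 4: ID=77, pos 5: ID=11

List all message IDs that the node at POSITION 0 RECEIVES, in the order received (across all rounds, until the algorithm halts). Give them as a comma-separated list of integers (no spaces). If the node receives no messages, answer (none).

Round 1: pos1(id15) recv 43: fwd; pos2(id69) recv 15: drop; pos3(id27) recv 69: fwd; pos4(id77) recv 27: drop; pos5(id11) recv 77: fwd; pos0(id43) recv 11: drop
Round 2: pos2(id69) recv 43: drop; pos4(id77) recv 69: drop; pos0(id43) recv 77: fwd
Round 3: pos1(id15) recv 77: fwd
Round 4: pos2(id69) recv 77: fwd
Round 5: pos3(id27) recv 77: fwd
Round 6: pos4(id77) recv 77: ELECTED

Answer: 11,77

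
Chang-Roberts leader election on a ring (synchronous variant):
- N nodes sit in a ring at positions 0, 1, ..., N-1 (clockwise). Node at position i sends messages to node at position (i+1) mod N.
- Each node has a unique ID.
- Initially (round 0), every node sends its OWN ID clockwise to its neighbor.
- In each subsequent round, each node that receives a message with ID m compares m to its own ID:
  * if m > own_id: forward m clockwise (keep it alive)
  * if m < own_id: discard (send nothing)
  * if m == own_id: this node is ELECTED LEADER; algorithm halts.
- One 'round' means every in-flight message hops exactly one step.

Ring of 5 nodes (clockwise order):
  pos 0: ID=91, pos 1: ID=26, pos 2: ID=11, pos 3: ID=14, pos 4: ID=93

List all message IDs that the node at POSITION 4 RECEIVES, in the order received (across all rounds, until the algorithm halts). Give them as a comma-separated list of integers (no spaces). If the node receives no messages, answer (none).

Answer: 14,26,91,93

Derivation:
Round 1: pos1(id26) recv 91: fwd; pos2(id11) recv 26: fwd; pos3(id14) recv 11: drop; pos4(id93) recv 14: drop; pos0(id91) recv 93: fwd
Round 2: pos2(id11) recv 91: fwd; pos3(id14) recv 26: fwd; pos1(id26) recv 93: fwd
Round 3: pos3(id14) recv 91: fwd; pos4(id93) recv 26: drop; pos2(id11) recv 93: fwd
Round 4: pos4(id93) recv 91: drop; pos3(id14) recv 93: fwd
Round 5: pos4(id93) recv 93: ELECTED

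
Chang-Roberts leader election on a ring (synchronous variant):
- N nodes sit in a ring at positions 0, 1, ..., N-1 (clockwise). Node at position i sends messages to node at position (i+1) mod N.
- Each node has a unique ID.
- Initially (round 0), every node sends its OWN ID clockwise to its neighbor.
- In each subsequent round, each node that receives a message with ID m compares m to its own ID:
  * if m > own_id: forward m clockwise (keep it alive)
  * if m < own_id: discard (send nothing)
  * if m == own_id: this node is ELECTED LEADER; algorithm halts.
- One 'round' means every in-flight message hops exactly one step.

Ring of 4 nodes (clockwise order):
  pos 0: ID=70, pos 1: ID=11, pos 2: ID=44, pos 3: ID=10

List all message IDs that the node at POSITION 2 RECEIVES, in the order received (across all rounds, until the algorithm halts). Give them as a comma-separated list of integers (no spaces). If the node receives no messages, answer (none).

Answer: 11,70

Derivation:
Round 1: pos1(id11) recv 70: fwd; pos2(id44) recv 11: drop; pos3(id10) recv 44: fwd; pos0(id70) recv 10: drop
Round 2: pos2(id44) recv 70: fwd; pos0(id70) recv 44: drop
Round 3: pos3(id10) recv 70: fwd
Round 4: pos0(id70) recv 70: ELECTED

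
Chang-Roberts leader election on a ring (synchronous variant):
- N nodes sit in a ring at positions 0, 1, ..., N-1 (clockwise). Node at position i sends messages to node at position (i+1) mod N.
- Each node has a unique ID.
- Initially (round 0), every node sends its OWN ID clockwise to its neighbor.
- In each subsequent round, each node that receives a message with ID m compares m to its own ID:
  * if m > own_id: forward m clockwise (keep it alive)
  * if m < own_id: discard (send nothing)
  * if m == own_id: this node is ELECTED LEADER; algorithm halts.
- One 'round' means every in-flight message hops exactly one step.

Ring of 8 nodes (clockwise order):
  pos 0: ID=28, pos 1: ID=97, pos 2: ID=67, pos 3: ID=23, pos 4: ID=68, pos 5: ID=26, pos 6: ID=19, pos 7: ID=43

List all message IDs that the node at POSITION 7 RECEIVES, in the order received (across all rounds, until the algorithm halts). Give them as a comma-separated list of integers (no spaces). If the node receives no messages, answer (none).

Answer: 19,26,68,97

Derivation:
Round 1: pos1(id97) recv 28: drop; pos2(id67) recv 97: fwd; pos3(id23) recv 67: fwd; pos4(id68) recv 23: drop; pos5(id26) recv 68: fwd; pos6(id19) recv 26: fwd; pos7(id43) recv 19: drop; pos0(id28) recv 43: fwd
Round 2: pos3(id23) recv 97: fwd; pos4(id68) recv 67: drop; pos6(id19) recv 68: fwd; pos7(id43) recv 26: drop; pos1(id97) recv 43: drop
Round 3: pos4(id68) recv 97: fwd; pos7(id43) recv 68: fwd
Round 4: pos5(id26) recv 97: fwd; pos0(id28) recv 68: fwd
Round 5: pos6(id19) recv 97: fwd; pos1(id97) recv 68: drop
Round 6: pos7(id43) recv 97: fwd
Round 7: pos0(id28) recv 97: fwd
Round 8: pos1(id97) recv 97: ELECTED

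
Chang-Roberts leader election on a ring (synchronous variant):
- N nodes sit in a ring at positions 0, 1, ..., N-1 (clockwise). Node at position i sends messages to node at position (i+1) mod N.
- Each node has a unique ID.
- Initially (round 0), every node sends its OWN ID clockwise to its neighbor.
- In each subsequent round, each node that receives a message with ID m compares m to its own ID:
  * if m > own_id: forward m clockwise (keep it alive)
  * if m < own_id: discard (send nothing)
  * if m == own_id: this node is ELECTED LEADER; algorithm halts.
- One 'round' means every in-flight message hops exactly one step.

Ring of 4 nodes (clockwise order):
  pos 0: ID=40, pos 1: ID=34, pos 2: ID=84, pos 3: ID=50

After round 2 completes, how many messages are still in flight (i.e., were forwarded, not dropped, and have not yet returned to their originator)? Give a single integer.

Answer: 2

Derivation:
Round 1: pos1(id34) recv 40: fwd; pos2(id84) recv 34: drop; pos3(id50) recv 84: fwd; pos0(id40) recv 50: fwd
Round 2: pos2(id84) recv 40: drop; pos0(id40) recv 84: fwd; pos1(id34) recv 50: fwd
After round 2: 2 messages still in flight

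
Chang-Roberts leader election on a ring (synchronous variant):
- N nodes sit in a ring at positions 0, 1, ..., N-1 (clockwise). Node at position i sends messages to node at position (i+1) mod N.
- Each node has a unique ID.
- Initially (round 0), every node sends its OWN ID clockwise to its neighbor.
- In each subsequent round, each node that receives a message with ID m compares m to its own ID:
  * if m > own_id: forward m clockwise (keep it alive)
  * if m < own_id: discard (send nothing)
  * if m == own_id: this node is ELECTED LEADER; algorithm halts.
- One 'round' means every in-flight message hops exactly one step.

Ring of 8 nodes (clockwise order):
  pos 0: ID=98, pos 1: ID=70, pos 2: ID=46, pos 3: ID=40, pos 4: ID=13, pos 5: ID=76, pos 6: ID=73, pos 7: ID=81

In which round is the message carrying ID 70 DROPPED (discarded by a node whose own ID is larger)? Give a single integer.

Round 1: pos1(id70) recv 98: fwd; pos2(id46) recv 70: fwd; pos3(id40) recv 46: fwd; pos4(id13) recv 40: fwd; pos5(id76) recv 13: drop; pos6(id73) recv 76: fwd; pos7(id81) recv 73: drop; pos0(id98) recv 81: drop
Round 2: pos2(id46) recv 98: fwd; pos3(id40) recv 70: fwd; pos4(id13) recv 46: fwd; pos5(id76) recv 40: drop; pos7(id81) recv 76: drop
Round 3: pos3(id40) recv 98: fwd; pos4(id13) recv 70: fwd; pos5(id76) recv 46: drop
Round 4: pos4(id13) recv 98: fwd; pos5(id76) recv 70: drop
Round 5: pos5(id76) recv 98: fwd
Round 6: pos6(id73) recv 98: fwd
Round 7: pos7(id81) recv 98: fwd
Round 8: pos0(id98) recv 98: ELECTED
Message ID 70 originates at pos 1; dropped at pos 5 in round 4

Answer: 4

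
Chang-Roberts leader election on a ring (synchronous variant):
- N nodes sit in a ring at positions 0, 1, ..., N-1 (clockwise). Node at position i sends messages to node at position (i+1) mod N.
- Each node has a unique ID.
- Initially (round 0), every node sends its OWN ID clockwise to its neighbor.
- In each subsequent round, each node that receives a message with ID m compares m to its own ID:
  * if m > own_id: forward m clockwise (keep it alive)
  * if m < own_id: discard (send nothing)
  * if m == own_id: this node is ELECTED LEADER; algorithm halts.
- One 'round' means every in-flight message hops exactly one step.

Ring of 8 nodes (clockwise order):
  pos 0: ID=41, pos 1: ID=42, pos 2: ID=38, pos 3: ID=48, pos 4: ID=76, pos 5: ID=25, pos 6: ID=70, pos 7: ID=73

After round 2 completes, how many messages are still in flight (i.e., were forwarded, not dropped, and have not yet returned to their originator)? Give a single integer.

Answer: 2

Derivation:
Round 1: pos1(id42) recv 41: drop; pos2(id38) recv 42: fwd; pos3(id48) recv 38: drop; pos4(id76) recv 48: drop; pos5(id25) recv 76: fwd; pos6(id70) recv 25: drop; pos7(id73) recv 70: drop; pos0(id41) recv 73: fwd
Round 2: pos3(id48) recv 42: drop; pos6(id70) recv 76: fwd; pos1(id42) recv 73: fwd
After round 2: 2 messages still in flight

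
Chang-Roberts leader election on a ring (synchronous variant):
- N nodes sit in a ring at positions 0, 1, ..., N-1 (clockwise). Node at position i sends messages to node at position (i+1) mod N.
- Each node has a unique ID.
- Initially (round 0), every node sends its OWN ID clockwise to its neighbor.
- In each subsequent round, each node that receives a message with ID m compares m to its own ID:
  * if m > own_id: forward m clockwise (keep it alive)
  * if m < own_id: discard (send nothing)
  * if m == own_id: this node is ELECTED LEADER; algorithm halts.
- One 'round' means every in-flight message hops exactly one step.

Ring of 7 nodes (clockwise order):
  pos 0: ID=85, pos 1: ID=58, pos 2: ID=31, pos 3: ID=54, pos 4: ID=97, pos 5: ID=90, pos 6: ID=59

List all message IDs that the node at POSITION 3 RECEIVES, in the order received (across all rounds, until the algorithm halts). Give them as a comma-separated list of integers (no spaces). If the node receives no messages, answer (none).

Round 1: pos1(id58) recv 85: fwd; pos2(id31) recv 58: fwd; pos3(id54) recv 31: drop; pos4(id97) recv 54: drop; pos5(id90) recv 97: fwd; pos6(id59) recv 90: fwd; pos0(id85) recv 59: drop
Round 2: pos2(id31) recv 85: fwd; pos3(id54) recv 58: fwd; pos6(id59) recv 97: fwd; pos0(id85) recv 90: fwd
Round 3: pos3(id54) recv 85: fwd; pos4(id97) recv 58: drop; pos0(id85) recv 97: fwd; pos1(id58) recv 90: fwd
Round 4: pos4(id97) recv 85: drop; pos1(id58) recv 97: fwd; pos2(id31) recv 90: fwd
Round 5: pos2(id31) recv 97: fwd; pos3(id54) recv 90: fwd
Round 6: pos3(id54) recv 97: fwd; pos4(id97) recv 90: drop
Round 7: pos4(id97) recv 97: ELECTED

Answer: 31,58,85,90,97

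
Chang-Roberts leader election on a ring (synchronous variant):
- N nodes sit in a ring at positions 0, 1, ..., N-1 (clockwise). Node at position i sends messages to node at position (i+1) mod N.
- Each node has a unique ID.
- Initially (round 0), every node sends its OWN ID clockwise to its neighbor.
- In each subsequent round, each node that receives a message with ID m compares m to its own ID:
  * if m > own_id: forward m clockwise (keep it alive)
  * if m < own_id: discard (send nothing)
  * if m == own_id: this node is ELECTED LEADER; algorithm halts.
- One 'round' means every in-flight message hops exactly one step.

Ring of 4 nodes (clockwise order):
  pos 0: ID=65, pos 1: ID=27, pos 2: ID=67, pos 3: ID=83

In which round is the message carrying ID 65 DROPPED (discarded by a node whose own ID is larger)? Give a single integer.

Round 1: pos1(id27) recv 65: fwd; pos2(id67) recv 27: drop; pos3(id83) recv 67: drop; pos0(id65) recv 83: fwd
Round 2: pos2(id67) recv 65: drop; pos1(id27) recv 83: fwd
Round 3: pos2(id67) recv 83: fwd
Round 4: pos3(id83) recv 83: ELECTED
Message ID 65 originates at pos 0; dropped at pos 2 in round 2

Answer: 2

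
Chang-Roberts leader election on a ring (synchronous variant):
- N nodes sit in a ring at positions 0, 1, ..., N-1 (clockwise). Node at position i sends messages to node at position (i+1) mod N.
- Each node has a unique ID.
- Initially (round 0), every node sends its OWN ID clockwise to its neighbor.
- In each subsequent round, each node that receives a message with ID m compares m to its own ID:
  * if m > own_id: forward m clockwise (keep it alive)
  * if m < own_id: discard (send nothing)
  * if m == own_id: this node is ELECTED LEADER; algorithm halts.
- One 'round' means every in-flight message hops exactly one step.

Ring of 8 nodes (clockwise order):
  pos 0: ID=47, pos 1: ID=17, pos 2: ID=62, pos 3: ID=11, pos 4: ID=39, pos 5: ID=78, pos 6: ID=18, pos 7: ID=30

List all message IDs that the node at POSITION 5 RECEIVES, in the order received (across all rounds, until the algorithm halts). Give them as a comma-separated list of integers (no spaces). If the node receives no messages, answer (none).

Round 1: pos1(id17) recv 47: fwd; pos2(id62) recv 17: drop; pos3(id11) recv 62: fwd; pos4(id39) recv 11: drop; pos5(id78) recv 39: drop; pos6(id18) recv 78: fwd; pos7(id30) recv 18: drop; pos0(id47) recv 30: drop
Round 2: pos2(id62) recv 47: drop; pos4(id39) recv 62: fwd; pos7(id30) recv 78: fwd
Round 3: pos5(id78) recv 62: drop; pos0(id47) recv 78: fwd
Round 4: pos1(id17) recv 78: fwd
Round 5: pos2(id62) recv 78: fwd
Round 6: pos3(id11) recv 78: fwd
Round 7: pos4(id39) recv 78: fwd
Round 8: pos5(id78) recv 78: ELECTED

Answer: 39,62,78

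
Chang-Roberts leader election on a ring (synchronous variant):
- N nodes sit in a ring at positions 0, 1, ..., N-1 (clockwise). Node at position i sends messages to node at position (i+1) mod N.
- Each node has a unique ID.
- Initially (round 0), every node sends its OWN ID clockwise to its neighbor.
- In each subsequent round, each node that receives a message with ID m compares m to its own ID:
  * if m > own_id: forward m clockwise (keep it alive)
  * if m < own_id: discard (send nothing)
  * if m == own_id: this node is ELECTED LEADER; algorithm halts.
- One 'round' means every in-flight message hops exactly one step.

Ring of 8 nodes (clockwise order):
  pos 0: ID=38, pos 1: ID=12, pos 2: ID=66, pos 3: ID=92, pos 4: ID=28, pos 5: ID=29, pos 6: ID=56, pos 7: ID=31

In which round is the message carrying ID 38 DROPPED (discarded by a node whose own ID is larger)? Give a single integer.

Answer: 2

Derivation:
Round 1: pos1(id12) recv 38: fwd; pos2(id66) recv 12: drop; pos3(id92) recv 66: drop; pos4(id28) recv 92: fwd; pos5(id29) recv 28: drop; pos6(id56) recv 29: drop; pos7(id31) recv 56: fwd; pos0(id38) recv 31: drop
Round 2: pos2(id66) recv 38: drop; pos5(id29) recv 92: fwd; pos0(id38) recv 56: fwd
Round 3: pos6(id56) recv 92: fwd; pos1(id12) recv 56: fwd
Round 4: pos7(id31) recv 92: fwd; pos2(id66) recv 56: drop
Round 5: pos0(id38) recv 92: fwd
Round 6: pos1(id12) recv 92: fwd
Round 7: pos2(id66) recv 92: fwd
Round 8: pos3(id92) recv 92: ELECTED
Message ID 38 originates at pos 0; dropped at pos 2 in round 2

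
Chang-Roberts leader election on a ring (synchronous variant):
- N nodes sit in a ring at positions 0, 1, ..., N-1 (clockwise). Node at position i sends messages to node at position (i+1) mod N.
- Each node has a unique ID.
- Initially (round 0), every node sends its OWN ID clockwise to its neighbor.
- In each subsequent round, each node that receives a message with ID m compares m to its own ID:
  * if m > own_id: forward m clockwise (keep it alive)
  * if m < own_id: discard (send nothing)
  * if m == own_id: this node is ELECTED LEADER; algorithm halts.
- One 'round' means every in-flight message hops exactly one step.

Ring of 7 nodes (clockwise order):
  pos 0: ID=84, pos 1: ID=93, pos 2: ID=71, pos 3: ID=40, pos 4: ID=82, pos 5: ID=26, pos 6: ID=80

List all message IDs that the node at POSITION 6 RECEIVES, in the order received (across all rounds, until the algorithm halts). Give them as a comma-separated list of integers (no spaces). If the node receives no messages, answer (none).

Round 1: pos1(id93) recv 84: drop; pos2(id71) recv 93: fwd; pos3(id40) recv 71: fwd; pos4(id82) recv 40: drop; pos5(id26) recv 82: fwd; pos6(id80) recv 26: drop; pos0(id84) recv 80: drop
Round 2: pos3(id40) recv 93: fwd; pos4(id82) recv 71: drop; pos6(id80) recv 82: fwd
Round 3: pos4(id82) recv 93: fwd; pos0(id84) recv 82: drop
Round 4: pos5(id26) recv 93: fwd
Round 5: pos6(id80) recv 93: fwd
Round 6: pos0(id84) recv 93: fwd
Round 7: pos1(id93) recv 93: ELECTED

Answer: 26,82,93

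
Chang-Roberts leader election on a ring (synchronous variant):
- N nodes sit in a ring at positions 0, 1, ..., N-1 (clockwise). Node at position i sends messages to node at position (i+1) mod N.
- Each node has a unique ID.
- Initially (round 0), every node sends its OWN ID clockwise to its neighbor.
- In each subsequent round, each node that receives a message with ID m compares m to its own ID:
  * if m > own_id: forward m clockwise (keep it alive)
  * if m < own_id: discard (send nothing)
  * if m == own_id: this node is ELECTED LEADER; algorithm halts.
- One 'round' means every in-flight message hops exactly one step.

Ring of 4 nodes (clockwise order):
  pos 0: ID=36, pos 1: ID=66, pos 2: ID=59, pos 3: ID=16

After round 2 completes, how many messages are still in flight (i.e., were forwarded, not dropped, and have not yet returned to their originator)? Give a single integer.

Round 1: pos1(id66) recv 36: drop; pos2(id59) recv 66: fwd; pos3(id16) recv 59: fwd; pos0(id36) recv 16: drop
Round 2: pos3(id16) recv 66: fwd; pos0(id36) recv 59: fwd
After round 2: 2 messages still in flight

Answer: 2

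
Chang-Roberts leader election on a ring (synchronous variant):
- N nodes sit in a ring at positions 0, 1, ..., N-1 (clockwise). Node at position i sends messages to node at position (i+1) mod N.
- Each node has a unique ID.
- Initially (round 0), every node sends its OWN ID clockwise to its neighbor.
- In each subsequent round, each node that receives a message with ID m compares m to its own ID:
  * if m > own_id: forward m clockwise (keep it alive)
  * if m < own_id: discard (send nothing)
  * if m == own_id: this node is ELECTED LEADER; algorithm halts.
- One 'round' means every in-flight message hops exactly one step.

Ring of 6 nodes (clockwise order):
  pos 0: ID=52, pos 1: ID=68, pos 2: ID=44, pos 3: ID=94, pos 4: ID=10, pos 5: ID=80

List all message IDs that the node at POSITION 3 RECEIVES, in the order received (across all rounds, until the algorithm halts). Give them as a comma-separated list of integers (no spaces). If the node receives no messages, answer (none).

Answer: 44,68,80,94

Derivation:
Round 1: pos1(id68) recv 52: drop; pos2(id44) recv 68: fwd; pos3(id94) recv 44: drop; pos4(id10) recv 94: fwd; pos5(id80) recv 10: drop; pos0(id52) recv 80: fwd
Round 2: pos3(id94) recv 68: drop; pos5(id80) recv 94: fwd; pos1(id68) recv 80: fwd
Round 3: pos0(id52) recv 94: fwd; pos2(id44) recv 80: fwd
Round 4: pos1(id68) recv 94: fwd; pos3(id94) recv 80: drop
Round 5: pos2(id44) recv 94: fwd
Round 6: pos3(id94) recv 94: ELECTED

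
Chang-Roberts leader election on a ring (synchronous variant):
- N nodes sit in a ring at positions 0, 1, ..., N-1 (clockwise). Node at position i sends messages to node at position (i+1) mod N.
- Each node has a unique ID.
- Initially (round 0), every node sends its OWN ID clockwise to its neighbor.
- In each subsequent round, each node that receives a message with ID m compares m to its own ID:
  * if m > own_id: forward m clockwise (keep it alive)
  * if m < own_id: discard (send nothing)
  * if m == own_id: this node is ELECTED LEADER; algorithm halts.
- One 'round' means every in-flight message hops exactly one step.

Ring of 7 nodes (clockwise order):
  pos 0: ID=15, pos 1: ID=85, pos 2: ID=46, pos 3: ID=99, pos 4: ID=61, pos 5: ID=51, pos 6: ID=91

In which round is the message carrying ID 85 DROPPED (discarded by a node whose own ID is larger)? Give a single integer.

Answer: 2

Derivation:
Round 1: pos1(id85) recv 15: drop; pos2(id46) recv 85: fwd; pos3(id99) recv 46: drop; pos4(id61) recv 99: fwd; pos5(id51) recv 61: fwd; pos6(id91) recv 51: drop; pos0(id15) recv 91: fwd
Round 2: pos3(id99) recv 85: drop; pos5(id51) recv 99: fwd; pos6(id91) recv 61: drop; pos1(id85) recv 91: fwd
Round 3: pos6(id91) recv 99: fwd; pos2(id46) recv 91: fwd
Round 4: pos0(id15) recv 99: fwd; pos3(id99) recv 91: drop
Round 5: pos1(id85) recv 99: fwd
Round 6: pos2(id46) recv 99: fwd
Round 7: pos3(id99) recv 99: ELECTED
Message ID 85 originates at pos 1; dropped at pos 3 in round 2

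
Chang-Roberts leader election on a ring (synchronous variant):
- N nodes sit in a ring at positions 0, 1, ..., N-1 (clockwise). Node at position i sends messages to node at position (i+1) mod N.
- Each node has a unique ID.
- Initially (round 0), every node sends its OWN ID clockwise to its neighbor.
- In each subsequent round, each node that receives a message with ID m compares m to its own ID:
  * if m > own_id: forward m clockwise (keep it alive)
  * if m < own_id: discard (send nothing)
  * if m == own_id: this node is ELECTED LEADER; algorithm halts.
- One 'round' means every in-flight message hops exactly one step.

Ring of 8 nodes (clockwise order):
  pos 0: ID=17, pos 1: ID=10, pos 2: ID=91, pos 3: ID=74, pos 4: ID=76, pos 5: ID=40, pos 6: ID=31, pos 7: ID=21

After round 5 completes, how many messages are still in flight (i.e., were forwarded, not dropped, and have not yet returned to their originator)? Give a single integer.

Round 1: pos1(id10) recv 17: fwd; pos2(id91) recv 10: drop; pos3(id74) recv 91: fwd; pos4(id76) recv 74: drop; pos5(id40) recv 76: fwd; pos6(id31) recv 40: fwd; pos7(id21) recv 31: fwd; pos0(id17) recv 21: fwd
Round 2: pos2(id91) recv 17: drop; pos4(id76) recv 91: fwd; pos6(id31) recv 76: fwd; pos7(id21) recv 40: fwd; pos0(id17) recv 31: fwd; pos1(id10) recv 21: fwd
Round 3: pos5(id40) recv 91: fwd; pos7(id21) recv 76: fwd; pos0(id17) recv 40: fwd; pos1(id10) recv 31: fwd; pos2(id91) recv 21: drop
Round 4: pos6(id31) recv 91: fwd; pos0(id17) recv 76: fwd; pos1(id10) recv 40: fwd; pos2(id91) recv 31: drop
Round 5: pos7(id21) recv 91: fwd; pos1(id10) recv 76: fwd; pos2(id91) recv 40: drop
After round 5: 2 messages still in flight

Answer: 2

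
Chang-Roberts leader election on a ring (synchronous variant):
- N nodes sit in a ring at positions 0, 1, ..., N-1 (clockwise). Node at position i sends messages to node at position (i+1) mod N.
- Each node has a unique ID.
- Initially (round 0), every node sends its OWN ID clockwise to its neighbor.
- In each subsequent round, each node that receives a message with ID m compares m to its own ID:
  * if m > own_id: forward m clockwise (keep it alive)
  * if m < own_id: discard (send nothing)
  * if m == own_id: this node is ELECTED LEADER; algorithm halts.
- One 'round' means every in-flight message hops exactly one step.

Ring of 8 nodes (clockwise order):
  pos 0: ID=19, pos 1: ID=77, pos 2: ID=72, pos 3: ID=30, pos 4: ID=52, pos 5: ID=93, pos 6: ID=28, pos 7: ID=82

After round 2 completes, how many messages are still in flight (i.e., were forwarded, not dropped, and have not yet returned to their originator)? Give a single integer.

Answer: 4

Derivation:
Round 1: pos1(id77) recv 19: drop; pos2(id72) recv 77: fwd; pos3(id30) recv 72: fwd; pos4(id52) recv 30: drop; pos5(id93) recv 52: drop; pos6(id28) recv 93: fwd; pos7(id82) recv 28: drop; pos0(id19) recv 82: fwd
Round 2: pos3(id30) recv 77: fwd; pos4(id52) recv 72: fwd; pos7(id82) recv 93: fwd; pos1(id77) recv 82: fwd
After round 2: 4 messages still in flight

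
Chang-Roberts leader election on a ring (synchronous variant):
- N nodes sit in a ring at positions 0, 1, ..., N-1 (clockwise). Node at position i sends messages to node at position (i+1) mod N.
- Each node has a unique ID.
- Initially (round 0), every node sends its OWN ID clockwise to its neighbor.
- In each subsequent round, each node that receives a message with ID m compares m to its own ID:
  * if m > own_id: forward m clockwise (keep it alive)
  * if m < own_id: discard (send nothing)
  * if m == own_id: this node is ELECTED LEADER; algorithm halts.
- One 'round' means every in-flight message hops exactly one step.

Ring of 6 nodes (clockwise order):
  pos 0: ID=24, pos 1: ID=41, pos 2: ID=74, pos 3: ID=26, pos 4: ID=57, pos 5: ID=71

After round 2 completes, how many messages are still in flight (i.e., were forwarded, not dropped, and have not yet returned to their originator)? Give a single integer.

Answer: 2

Derivation:
Round 1: pos1(id41) recv 24: drop; pos2(id74) recv 41: drop; pos3(id26) recv 74: fwd; pos4(id57) recv 26: drop; pos5(id71) recv 57: drop; pos0(id24) recv 71: fwd
Round 2: pos4(id57) recv 74: fwd; pos1(id41) recv 71: fwd
After round 2: 2 messages still in flight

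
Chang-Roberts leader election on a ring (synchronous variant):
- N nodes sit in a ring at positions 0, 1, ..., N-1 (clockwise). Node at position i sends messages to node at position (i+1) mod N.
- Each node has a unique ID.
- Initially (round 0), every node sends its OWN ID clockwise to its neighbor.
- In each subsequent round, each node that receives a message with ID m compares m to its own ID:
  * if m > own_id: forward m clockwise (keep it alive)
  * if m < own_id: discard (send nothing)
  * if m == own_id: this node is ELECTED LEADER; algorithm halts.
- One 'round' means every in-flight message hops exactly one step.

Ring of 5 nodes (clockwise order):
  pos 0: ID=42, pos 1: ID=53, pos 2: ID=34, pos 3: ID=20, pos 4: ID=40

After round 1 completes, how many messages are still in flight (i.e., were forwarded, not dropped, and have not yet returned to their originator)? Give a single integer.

Round 1: pos1(id53) recv 42: drop; pos2(id34) recv 53: fwd; pos3(id20) recv 34: fwd; pos4(id40) recv 20: drop; pos0(id42) recv 40: drop
After round 1: 2 messages still in flight

Answer: 2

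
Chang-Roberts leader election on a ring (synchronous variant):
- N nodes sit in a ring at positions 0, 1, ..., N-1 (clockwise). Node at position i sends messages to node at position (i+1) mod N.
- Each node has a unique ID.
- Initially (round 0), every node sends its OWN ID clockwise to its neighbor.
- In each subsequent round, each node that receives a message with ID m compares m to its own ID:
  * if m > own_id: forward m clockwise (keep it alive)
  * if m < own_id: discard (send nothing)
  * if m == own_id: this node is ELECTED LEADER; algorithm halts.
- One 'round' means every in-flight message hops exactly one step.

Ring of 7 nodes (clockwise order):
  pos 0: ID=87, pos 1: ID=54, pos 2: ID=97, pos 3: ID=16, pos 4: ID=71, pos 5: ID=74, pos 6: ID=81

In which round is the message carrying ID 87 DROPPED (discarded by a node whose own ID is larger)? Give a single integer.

Answer: 2

Derivation:
Round 1: pos1(id54) recv 87: fwd; pos2(id97) recv 54: drop; pos3(id16) recv 97: fwd; pos4(id71) recv 16: drop; pos5(id74) recv 71: drop; pos6(id81) recv 74: drop; pos0(id87) recv 81: drop
Round 2: pos2(id97) recv 87: drop; pos4(id71) recv 97: fwd
Round 3: pos5(id74) recv 97: fwd
Round 4: pos6(id81) recv 97: fwd
Round 5: pos0(id87) recv 97: fwd
Round 6: pos1(id54) recv 97: fwd
Round 7: pos2(id97) recv 97: ELECTED
Message ID 87 originates at pos 0; dropped at pos 2 in round 2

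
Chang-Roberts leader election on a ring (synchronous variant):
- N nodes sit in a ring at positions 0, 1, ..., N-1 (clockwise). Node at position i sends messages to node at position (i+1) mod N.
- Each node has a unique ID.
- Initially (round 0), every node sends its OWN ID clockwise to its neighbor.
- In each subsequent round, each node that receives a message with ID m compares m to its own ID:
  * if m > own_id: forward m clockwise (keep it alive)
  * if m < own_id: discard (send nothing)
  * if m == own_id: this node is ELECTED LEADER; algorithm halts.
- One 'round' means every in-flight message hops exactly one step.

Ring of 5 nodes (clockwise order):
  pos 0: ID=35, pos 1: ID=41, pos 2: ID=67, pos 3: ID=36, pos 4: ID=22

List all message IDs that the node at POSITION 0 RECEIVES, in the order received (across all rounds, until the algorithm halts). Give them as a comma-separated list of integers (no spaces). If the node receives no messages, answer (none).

Answer: 22,36,67

Derivation:
Round 1: pos1(id41) recv 35: drop; pos2(id67) recv 41: drop; pos3(id36) recv 67: fwd; pos4(id22) recv 36: fwd; pos0(id35) recv 22: drop
Round 2: pos4(id22) recv 67: fwd; pos0(id35) recv 36: fwd
Round 3: pos0(id35) recv 67: fwd; pos1(id41) recv 36: drop
Round 4: pos1(id41) recv 67: fwd
Round 5: pos2(id67) recv 67: ELECTED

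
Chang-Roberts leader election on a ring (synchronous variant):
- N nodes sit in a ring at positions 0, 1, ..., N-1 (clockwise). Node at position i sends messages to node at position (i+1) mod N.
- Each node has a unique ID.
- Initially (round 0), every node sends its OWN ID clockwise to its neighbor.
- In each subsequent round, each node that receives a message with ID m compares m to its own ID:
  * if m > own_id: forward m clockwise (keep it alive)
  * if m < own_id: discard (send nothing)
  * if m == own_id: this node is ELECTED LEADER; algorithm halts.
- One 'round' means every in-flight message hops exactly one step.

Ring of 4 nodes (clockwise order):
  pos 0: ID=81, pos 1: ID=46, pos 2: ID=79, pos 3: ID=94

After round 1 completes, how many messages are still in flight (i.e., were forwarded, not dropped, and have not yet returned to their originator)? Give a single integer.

Answer: 2

Derivation:
Round 1: pos1(id46) recv 81: fwd; pos2(id79) recv 46: drop; pos3(id94) recv 79: drop; pos0(id81) recv 94: fwd
After round 1: 2 messages still in flight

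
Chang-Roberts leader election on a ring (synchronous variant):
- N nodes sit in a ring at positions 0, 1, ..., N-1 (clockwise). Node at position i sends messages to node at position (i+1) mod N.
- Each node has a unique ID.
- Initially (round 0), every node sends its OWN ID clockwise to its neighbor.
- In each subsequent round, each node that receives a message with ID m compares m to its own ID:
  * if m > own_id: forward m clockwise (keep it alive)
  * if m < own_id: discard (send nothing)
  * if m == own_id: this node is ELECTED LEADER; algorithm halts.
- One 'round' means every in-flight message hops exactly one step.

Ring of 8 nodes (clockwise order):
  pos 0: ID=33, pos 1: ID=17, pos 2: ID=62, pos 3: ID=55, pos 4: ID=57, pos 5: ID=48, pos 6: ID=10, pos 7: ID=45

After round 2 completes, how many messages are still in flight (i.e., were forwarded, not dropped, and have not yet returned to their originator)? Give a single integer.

Round 1: pos1(id17) recv 33: fwd; pos2(id62) recv 17: drop; pos3(id55) recv 62: fwd; pos4(id57) recv 55: drop; pos5(id48) recv 57: fwd; pos6(id10) recv 48: fwd; pos7(id45) recv 10: drop; pos0(id33) recv 45: fwd
Round 2: pos2(id62) recv 33: drop; pos4(id57) recv 62: fwd; pos6(id10) recv 57: fwd; pos7(id45) recv 48: fwd; pos1(id17) recv 45: fwd
After round 2: 4 messages still in flight

Answer: 4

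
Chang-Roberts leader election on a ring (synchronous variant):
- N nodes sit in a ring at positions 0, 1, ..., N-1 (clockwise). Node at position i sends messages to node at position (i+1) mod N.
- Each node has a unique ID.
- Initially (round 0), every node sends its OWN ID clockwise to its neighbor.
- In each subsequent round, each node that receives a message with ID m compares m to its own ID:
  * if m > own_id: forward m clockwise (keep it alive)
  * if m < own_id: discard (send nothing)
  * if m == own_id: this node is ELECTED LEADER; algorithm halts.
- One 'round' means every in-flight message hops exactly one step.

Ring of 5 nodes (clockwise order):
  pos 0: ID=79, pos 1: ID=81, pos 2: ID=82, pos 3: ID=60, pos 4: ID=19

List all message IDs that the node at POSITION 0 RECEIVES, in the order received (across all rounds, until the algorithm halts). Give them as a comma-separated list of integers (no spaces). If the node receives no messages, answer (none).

Round 1: pos1(id81) recv 79: drop; pos2(id82) recv 81: drop; pos3(id60) recv 82: fwd; pos4(id19) recv 60: fwd; pos0(id79) recv 19: drop
Round 2: pos4(id19) recv 82: fwd; pos0(id79) recv 60: drop
Round 3: pos0(id79) recv 82: fwd
Round 4: pos1(id81) recv 82: fwd
Round 5: pos2(id82) recv 82: ELECTED

Answer: 19,60,82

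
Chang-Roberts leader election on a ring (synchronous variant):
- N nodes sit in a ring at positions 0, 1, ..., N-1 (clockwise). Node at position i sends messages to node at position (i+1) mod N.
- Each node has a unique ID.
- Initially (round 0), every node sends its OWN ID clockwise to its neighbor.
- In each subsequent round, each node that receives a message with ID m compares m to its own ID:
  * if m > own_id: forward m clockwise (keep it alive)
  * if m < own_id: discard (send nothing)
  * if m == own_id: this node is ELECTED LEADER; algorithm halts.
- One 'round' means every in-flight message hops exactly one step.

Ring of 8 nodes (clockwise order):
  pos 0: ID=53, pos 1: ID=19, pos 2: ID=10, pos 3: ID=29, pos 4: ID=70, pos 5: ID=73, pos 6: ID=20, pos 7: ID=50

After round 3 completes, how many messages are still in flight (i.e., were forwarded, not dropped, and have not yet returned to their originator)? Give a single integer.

Round 1: pos1(id19) recv 53: fwd; pos2(id10) recv 19: fwd; pos3(id29) recv 10: drop; pos4(id70) recv 29: drop; pos5(id73) recv 70: drop; pos6(id20) recv 73: fwd; pos7(id50) recv 20: drop; pos0(id53) recv 50: drop
Round 2: pos2(id10) recv 53: fwd; pos3(id29) recv 19: drop; pos7(id50) recv 73: fwd
Round 3: pos3(id29) recv 53: fwd; pos0(id53) recv 73: fwd
After round 3: 2 messages still in flight

Answer: 2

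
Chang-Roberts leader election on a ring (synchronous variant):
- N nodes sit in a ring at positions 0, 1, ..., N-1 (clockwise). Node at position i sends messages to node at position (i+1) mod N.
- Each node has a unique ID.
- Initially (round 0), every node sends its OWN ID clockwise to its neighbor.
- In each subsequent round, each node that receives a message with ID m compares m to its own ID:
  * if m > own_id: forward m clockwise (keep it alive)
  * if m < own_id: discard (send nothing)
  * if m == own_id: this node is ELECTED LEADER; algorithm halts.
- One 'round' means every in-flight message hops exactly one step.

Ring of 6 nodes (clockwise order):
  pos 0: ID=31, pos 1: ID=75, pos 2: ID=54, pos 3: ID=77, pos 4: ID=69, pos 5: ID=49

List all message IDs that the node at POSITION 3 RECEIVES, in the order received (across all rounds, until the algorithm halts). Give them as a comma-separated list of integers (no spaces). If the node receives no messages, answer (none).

Round 1: pos1(id75) recv 31: drop; pos2(id54) recv 75: fwd; pos3(id77) recv 54: drop; pos4(id69) recv 77: fwd; pos5(id49) recv 69: fwd; pos0(id31) recv 49: fwd
Round 2: pos3(id77) recv 75: drop; pos5(id49) recv 77: fwd; pos0(id31) recv 69: fwd; pos1(id75) recv 49: drop
Round 3: pos0(id31) recv 77: fwd; pos1(id75) recv 69: drop
Round 4: pos1(id75) recv 77: fwd
Round 5: pos2(id54) recv 77: fwd
Round 6: pos3(id77) recv 77: ELECTED

Answer: 54,75,77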